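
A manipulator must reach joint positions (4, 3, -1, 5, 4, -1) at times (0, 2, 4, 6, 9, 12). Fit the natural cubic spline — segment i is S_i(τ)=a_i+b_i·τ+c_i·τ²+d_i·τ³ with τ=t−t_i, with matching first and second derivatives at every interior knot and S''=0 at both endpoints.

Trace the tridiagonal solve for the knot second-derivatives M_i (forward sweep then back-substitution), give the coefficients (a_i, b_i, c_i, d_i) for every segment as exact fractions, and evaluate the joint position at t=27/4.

  seg 0: a=4 b=315/1046 c=0 d=-419/2092
  seg 1: a=3 b=-2199/1046 c=-1257/1046 d=2621/4184
  seg 2: a=-1 b=318/523 c=5349/2092 d=-2847/4184
  seg 3: a=5 b=2793/1046 c=-798/523 d=4939/28242
  seg 4: a=4 b=-922/523 c=151/3138 d=-151/28242
S(27/4) = 416267/66944

Δ: Δ0=-1/2, Δ1=-2, Δ2=3, Δ3=-1/3, Δ4=-5/3
row 1: diag=8, rhs=-9; c'=1/4, d'=-9/8
row 2: denom=8−2·1/4=15/2; d'=(30−2·-9/8)/(15/2)=43/10
row 3: denom=10−2·4/15=142/15; d'=(-20−2·43/10)/(142/15)=-429/142
row 4: denom=12−3·45/142=1569/142; d'=(-8−3·-429/142)/(1569/142)=151/1569
back: M4=151/1569
back: M3=-429/142−45/142·151/1569=-1596/523
back: M2=43/10−4/15·-1596/523=5349/1046
back: M1=-9/8−1/4·5349/1046=-1257/523
M: M0=0, M1=-1257/523, M2=5349/1046, M3=-1596/523, M4=151/1569, M5=0
seg 0: a=4, c=M0/2=0, d=(M1−M0)/(6·2)=-419/2092, b=Δ0−h0·(2M0+M1)/6=315/1046
seg 1: a=3, c=M1/2=-1257/1046, d=(M2−M1)/(6·2)=2621/4184, b=Δ1−h1·(2M1+M2)/6=-2199/1046
seg 2: a=-1, c=M2/2=5349/2092, d=(M3−M2)/(6·2)=-2847/4184, b=Δ2−h2·(2M2+M3)/6=318/523
seg 3: a=5, c=M3/2=-798/523, d=(M4−M3)/(6·3)=4939/28242, b=Δ3−h3·(2M3+M4)/6=2793/1046
seg 4: a=4, c=M4/2=151/3138, d=(M5−M4)/(6·3)=-151/28242, b=Δ4−h4·(2M4+M5)/6=-922/523
t_q=27/4 → seg 3, τ=3/4; S=5+2793/1046·τ+-798/523·τ²+4939/28242·τ³=416267/66944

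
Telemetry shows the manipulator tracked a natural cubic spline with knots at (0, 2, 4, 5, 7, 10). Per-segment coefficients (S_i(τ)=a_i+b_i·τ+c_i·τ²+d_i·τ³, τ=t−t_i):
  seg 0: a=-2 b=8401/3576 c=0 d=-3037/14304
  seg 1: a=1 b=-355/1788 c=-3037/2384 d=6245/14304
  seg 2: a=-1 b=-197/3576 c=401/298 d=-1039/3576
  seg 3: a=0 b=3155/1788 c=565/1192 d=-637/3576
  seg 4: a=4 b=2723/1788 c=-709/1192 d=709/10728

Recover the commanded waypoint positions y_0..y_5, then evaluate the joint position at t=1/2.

y_0=-2 y_1=1 y_2=-1 y_3=0 y_4=4 y_5=5
S(1/2) = -32495/38144

y_0 = S_0(0) = a_0 = -2
y_1 = S_1(0) = a_1 = 1
y_2 = S_2(0) = a_2 = -1
y_3 = S_3(0) = a_3 = 0
y_4 = S_4(0) = a_4 = 4
y_5 = S_4(3) = 5
t_q=1/2 is in segment 0 (τ=1/2); S_0(τ)=-32495/38144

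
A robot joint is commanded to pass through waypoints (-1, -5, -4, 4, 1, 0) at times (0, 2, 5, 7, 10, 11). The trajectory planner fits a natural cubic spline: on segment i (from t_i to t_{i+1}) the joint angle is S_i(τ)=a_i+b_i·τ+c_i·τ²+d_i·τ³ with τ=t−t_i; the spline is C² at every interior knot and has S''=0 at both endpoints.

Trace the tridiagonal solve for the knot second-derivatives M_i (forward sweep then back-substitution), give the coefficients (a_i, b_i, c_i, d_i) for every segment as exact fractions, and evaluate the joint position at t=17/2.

  seg 0: a=-1 b=-4468/2047 c=0 d=187/4094
  seg 1: a=-5 b=-3346/2047 c=561/2047 d=7036/55269
  seg 2: a=-4 b=7056/2047 c=8719/6141 d=-7021/12282
  seg 3: a=4 b=13918/6141 c=-12344/6141 d=16973/55269
  seg 4: a=1 b=-9227/6141 c=1543/2047 d=-1543/6141
S(17/2) = 64085/16376

Δ: Δ0=-2, Δ1=1/3, Δ2=4, Δ3=-1, Δ4=-1
row 1: diag=10, rhs=14; c'=3/10, d'=7/5
row 2: denom=10−3·3/10=91/10; d'=(22−3·7/5)/(91/10)=178/91
row 3: denom=10−2·20/91=870/91; d'=(-30−2·178/91)/(870/91)=-1543/435
row 4: denom=8−3·91/290=2047/290; d'=(0−3·-1543/435)/(2047/290)=3086/2047
back: M4=3086/2047
back: M3=-1543/435−91/290·3086/2047=-24688/6141
back: M2=178/91−20/91·-24688/6141=17438/6141
back: M1=7/5−3/10·17438/6141=1122/2047
M: M0=0, M1=1122/2047, M2=17438/6141, M3=-24688/6141, M4=3086/2047, M5=0
seg 0: a=-1, c=M0/2=0, d=(M1−M0)/(6·2)=187/4094, b=Δ0−h0·(2M0+M1)/6=-4468/2047
seg 1: a=-5, c=M1/2=561/2047, d=(M2−M1)/(6·3)=7036/55269, b=Δ1−h1·(2M1+M2)/6=-3346/2047
seg 2: a=-4, c=M2/2=8719/6141, d=(M3−M2)/(6·2)=-7021/12282, b=Δ2−h2·(2M2+M3)/6=7056/2047
seg 3: a=4, c=M3/2=-12344/6141, d=(M4−M3)/(6·3)=16973/55269, b=Δ3−h3·(2M3+M4)/6=13918/6141
seg 4: a=1, c=M4/2=1543/2047, d=(M5−M4)/(6·1)=-1543/6141, b=Δ4−h4·(2M4+M5)/6=-9227/6141
t_q=17/2 → seg 3, τ=3/2; S=4+13918/6141·τ+-12344/6141·τ²+16973/55269·τ³=64085/16376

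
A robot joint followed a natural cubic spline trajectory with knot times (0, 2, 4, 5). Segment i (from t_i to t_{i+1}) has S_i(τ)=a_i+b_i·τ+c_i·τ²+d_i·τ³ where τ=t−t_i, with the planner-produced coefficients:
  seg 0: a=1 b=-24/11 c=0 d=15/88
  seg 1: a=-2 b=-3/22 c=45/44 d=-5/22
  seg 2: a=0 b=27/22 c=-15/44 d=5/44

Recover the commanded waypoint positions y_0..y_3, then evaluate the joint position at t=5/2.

y_0 = S_0(0) = a_0 = 1
y_1 = S_1(0) = a_1 = -2
y_2 = S_2(0) = a_2 = 0
y_3 = S_2(1) = 1
t_q=5/2 is in segment 1 (τ=1/2); S_1(τ)=-81/44

y_0=1 y_1=-2 y_2=0 y_3=1
S(5/2) = -81/44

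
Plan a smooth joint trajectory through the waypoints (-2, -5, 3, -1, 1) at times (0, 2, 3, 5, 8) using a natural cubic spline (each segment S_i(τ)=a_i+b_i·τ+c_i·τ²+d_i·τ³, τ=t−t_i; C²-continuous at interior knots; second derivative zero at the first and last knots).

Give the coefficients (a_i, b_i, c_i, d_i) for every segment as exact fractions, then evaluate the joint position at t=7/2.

Δ: Δ0=-3/2, Δ1=8, Δ2=-2, Δ3=2/3
row 1: diag=6, rhs=57; c'=1/6, d'=19/2
row 2: denom=6−1·1/6=35/6; d'=(-60−1·19/2)/(35/6)=-417/35
row 3: denom=10−2·12/35=326/35; d'=(16−2·-417/35)/(326/35)=697/163
back: M3=697/163
back: M2=-417/35−12/35·697/163=-2181/163
back: M1=19/2−1/6·-2181/163=1912/163
M: M0=0, M1=1912/163, M2=-2181/163, M3=697/163, M4=0
seg 0: a=-2, c=M0/2=0, d=(M1−M0)/(6·2)=478/489, b=Δ0−h0·(2M0+M1)/6=-5291/978
seg 1: a=-5, c=M1/2=956/163, d=(M2−M1)/(6·1)=-4093/978, b=Δ1−h1·(2M1+M2)/6=6181/978
seg 2: a=3, c=M2/2=-2181/326, d=(M3−M2)/(6·2)=1439/978, b=Δ2−h2·(2M2+M3)/6=2687/489
seg 3: a=-1, c=M3/2=697/326, d=(M4−M3)/(6·3)=-697/2934, b=Δ3−h3·(2M3+M4)/6=-1765/489
t_q=7/2 → seg 2, τ=1/2; S=3+2687/489·τ+-2181/326·τ²+1439/978·τ³=11107/2608

  seg 0: a=-2 b=-5291/978 c=0 d=478/489
  seg 1: a=-5 b=6181/978 c=956/163 d=-4093/978
  seg 2: a=3 b=2687/489 c=-2181/326 d=1439/978
  seg 3: a=-1 b=-1765/489 c=697/326 d=-697/2934
S(7/2) = 11107/2608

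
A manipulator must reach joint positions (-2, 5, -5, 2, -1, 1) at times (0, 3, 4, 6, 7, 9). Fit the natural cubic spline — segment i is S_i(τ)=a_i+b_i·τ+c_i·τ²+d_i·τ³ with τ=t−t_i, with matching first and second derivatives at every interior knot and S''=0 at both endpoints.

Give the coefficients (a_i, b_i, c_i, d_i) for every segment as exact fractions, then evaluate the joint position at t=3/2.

Δ: Δ0=7/3, Δ1=-10, Δ2=7/2, Δ3=-3, Δ4=1
row 1: diag=8, rhs=-74; c'=1/8, d'=-37/4
row 2: denom=6−1·1/8=47/8; d'=(81−1·-37/4)/(47/8)=722/47
row 3: denom=6−2·16/47=250/47; d'=(-39−2·722/47)/(250/47)=-3277/250
row 4: denom=6−1·47/250=1453/250; d'=(24−1·-3277/250)/(1453/250)=9277/1453
back: M4=9277/1453
back: M3=-3277/250−47/250·9277/1453=-20790/1453
back: M2=722/47−16/47·-20790/1453=29398/1453
back: M1=-37/4−1/8·29398/1453=-17115/1453
M: M0=0, M1=-17115/1453, M2=29398/1453, M3=-20790/1453, M4=9277/1453, M5=0
seg 0: a=-2, c=M0/2=0, d=(M1−M0)/(6·3)=-5705/8718, b=Δ0−h0·(2M0+M1)/6=71687/8718
seg 1: a=5, c=M1/2=-17115/2906, d=(M2−M1)/(6·1)=46513/8718, b=Δ1−h1·(2M1+M2)/6=-41174/4359
seg 2: a=-5, c=M2/2=14699/1453, d=(M3−M2)/(6·2)=-12547/4359, b=Δ2−h2·(2M2+M3)/6=-45499/8718
seg 3: a=2, c=M3/2=-10395/1453, d=(M4−M3)/(6·1)=30067/8718, b=Δ3−h3·(2M3+M4)/6=6149/8718
seg 4: a=-1, c=M4/2=9277/2906, d=(M5−M4)/(6·2)=-9277/17436, b=Δ4−h4·(2M4+M5)/6=-14195/4359
t_q=3/2 → seg 0, τ=3/2; S=-2+71687/8718·τ+0·τ²+-5705/8718·τ³=188907/23248

  seg 0: a=-2 b=71687/8718 c=0 d=-5705/8718
  seg 1: a=5 b=-41174/4359 c=-17115/2906 d=46513/8718
  seg 2: a=-5 b=-45499/8718 c=14699/1453 d=-12547/4359
  seg 3: a=2 b=6149/8718 c=-10395/1453 d=30067/8718
  seg 4: a=-1 b=-14195/4359 c=9277/2906 d=-9277/17436
S(3/2) = 188907/23248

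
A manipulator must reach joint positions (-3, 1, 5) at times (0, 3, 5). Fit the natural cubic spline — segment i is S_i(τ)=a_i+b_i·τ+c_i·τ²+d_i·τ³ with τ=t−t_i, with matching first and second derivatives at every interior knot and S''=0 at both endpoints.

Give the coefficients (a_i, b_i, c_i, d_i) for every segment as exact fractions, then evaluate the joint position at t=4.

Δ: Δ0=4/3, Δ1=2
row 1: diag=10, rhs=4; c'=1/5, d'=2/5
back: M1=2/5
M: M0=0, M1=2/5, M2=0
seg 0: a=-3, c=M0/2=0, d=(M1−M0)/(6·3)=1/45, b=Δ0−h0·(2M0+M1)/6=17/15
seg 1: a=1, c=M1/2=1/5, d=(M2−M1)/(6·2)=-1/30, b=Δ1−h1·(2M1+M2)/6=26/15
t_q=4 → seg 1, τ=1; S=1+26/15·τ+1/5·τ²+-1/30·τ³=29/10

  seg 0: a=-3 b=17/15 c=0 d=1/45
  seg 1: a=1 b=26/15 c=1/5 d=-1/30
S(4) = 29/10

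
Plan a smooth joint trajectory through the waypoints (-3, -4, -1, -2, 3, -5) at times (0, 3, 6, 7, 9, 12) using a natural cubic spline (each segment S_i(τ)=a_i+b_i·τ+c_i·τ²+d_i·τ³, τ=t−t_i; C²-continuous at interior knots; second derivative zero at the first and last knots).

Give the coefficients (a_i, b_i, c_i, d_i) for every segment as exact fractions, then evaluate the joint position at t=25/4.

Δ: Δ0=-1/3, Δ1=1, Δ2=-1, Δ3=5/2, Δ4=-8/3
row 1: diag=12, rhs=8; c'=1/4, d'=2/3
row 2: denom=8−3·1/4=29/4; d'=(-12−3·2/3)/(29/4)=-56/29
row 3: denom=6−1·4/29=170/29; d'=(21−1·-56/29)/(170/29)=133/34
row 4: denom=10−2·29/85=792/85; d'=(-31−2·133/34)/(792/85)=-25/6
back: M4=-25/6
back: M3=133/34−29/85·-25/6=16/3
back: M2=-56/29−4/29·16/3=-8/3
back: M1=2/3−1/4·-8/3=4/3
M: M0=0, M1=4/3, M2=-8/3, M3=16/3, M4=-25/6, M5=0
seg 0: a=-3, c=M0/2=0, d=(M1−M0)/(6·3)=2/27, b=Δ0−h0·(2M0+M1)/6=-1
seg 1: a=-4, c=M1/2=2/3, d=(M2−M1)/(6·3)=-2/9, b=Δ1−h1·(2M1+M2)/6=1
seg 2: a=-1, c=M2/2=-4/3, d=(M3−M2)/(6·1)=4/3, b=Δ2−h2·(2M2+M3)/6=-1
seg 3: a=-2, c=M3/2=8/3, d=(M4−M3)/(6·2)=-19/24, b=Δ3−h3·(2M3+M4)/6=1/3
seg 4: a=3, c=M4/2=-25/12, d=(M5−M4)/(6·3)=25/108, b=Δ4−h4·(2M4+M5)/6=3/2
t_q=25/4 → seg 2, τ=1/4; S=-1+-1·τ+-4/3·τ²+4/3·τ³=-21/16

  seg 0: a=-3 b=-1 c=0 d=2/27
  seg 1: a=-4 b=1 c=2/3 d=-2/9
  seg 2: a=-1 b=-1 c=-4/3 d=4/3
  seg 3: a=-2 b=1/3 c=8/3 d=-19/24
  seg 4: a=3 b=3/2 c=-25/12 d=25/108
S(25/4) = -21/16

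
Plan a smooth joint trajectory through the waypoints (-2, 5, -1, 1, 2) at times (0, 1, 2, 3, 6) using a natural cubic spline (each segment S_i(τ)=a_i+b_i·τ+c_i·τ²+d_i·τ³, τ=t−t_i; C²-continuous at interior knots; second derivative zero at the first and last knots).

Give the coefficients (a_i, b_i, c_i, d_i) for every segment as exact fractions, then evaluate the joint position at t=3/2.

Δ: Δ0=7, Δ1=-6, Δ2=2, Δ3=1/3
row 1: diag=4, rhs=-78; c'=1/4, d'=-39/2
row 2: denom=4−1·1/4=15/4; d'=(48−1·-39/2)/(15/4)=18
row 3: denom=8−1·4/15=116/15; d'=(-10−1·18)/(116/15)=-105/29
back: M3=-105/29
back: M2=18−4/15·-105/29=550/29
back: M1=-39/2−1/4·550/29=-703/29
M: M0=0, M1=-703/29, M2=550/29, M3=-105/29, M4=0
seg 0: a=-2, c=M0/2=0, d=(M1−M0)/(6·1)=-703/174, b=Δ0−h0·(2M0+M1)/6=1921/174
seg 1: a=5, c=M1/2=-703/58, d=(M2−M1)/(6·1)=1253/174, b=Δ1−h1·(2M1+M2)/6=-94/87
seg 2: a=-1, c=M2/2=275/29, d=(M3−M2)/(6·1)=-655/174, b=Δ2−h2·(2M2+M3)/6=-647/174
seg 3: a=1, c=M3/2=-105/58, d=(M4−M3)/(6·3)=35/174, b=Δ3−h3·(2M3+M4)/6=344/87
t_q=3/2 → seg 1, τ=1/2; S=5+-94/87·τ+-703/58·τ²+1253/174·τ³=1081/464

  seg 0: a=-2 b=1921/174 c=0 d=-703/174
  seg 1: a=5 b=-94/87 c=-703/58 d=1253/174
  seg 2: a=-1 b=-647/174 c=275/29 d=-655/174
  seg 3: a=1 b=344/87 c=-105/58 d=35/174
S(3/2) = 1081/464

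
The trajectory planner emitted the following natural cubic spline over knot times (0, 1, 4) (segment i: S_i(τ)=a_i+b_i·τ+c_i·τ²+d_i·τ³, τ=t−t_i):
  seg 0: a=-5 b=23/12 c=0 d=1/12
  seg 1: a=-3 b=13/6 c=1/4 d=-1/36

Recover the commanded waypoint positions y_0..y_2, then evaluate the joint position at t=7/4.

y_0 = S_0(0) = a_0 = -5
y_1 = S_1(0) = a_1 = -3
y_2 = S_1(3) = 5
t_q=7/4 is in segment 1 (τ=3/4); S_1(τ)=-319/256

y_0=-5 y_1=-3 y_2=5
S(7/4) = -319/256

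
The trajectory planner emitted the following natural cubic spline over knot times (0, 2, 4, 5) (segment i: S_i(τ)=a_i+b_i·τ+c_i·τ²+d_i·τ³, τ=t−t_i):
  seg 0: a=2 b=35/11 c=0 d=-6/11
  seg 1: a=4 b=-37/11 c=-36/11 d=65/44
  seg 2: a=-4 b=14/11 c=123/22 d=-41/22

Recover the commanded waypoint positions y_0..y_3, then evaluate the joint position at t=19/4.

y_0 = S_0(0) = a_0 = 2
y_1 = S_1(0) = a_1 = 4
y_2 = S_2(0) = a_2 = -4
y_3 = S_2(1) = 1
t_q=19/4 is in segment 2 (τ=3/4); S_2(τ)=-967/1408

y_0=2 y_1=4 y_2=-4 y_3=1
S(19/4) = -967/1408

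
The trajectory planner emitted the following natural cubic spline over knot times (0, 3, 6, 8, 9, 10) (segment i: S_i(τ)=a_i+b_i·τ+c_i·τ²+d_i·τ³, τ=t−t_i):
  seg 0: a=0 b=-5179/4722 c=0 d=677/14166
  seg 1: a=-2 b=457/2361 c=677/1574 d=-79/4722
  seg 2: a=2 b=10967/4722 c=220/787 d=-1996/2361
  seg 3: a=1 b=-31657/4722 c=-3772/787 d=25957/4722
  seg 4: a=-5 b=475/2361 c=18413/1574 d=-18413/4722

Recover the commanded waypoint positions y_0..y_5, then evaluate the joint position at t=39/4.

y_0=0 y_1=-2 y_2=2 y_3=1 y_4=-5 y_5=3
S(39/4) = 8671/100736

y_0 = S_0(0) = a_0 = 0
y_1 = S_1(0) = a_1 = -2
y_2 = S_2(0) = a_2 = 2
y_3 = S_3(0) = a_3 = 1
y_4 = S_4(0) = a_4 = -5
y_5 = S_4(1) = 3
t_q=39/4 is in segment 4 (τ=3/4); S_4(τ)=8671/100736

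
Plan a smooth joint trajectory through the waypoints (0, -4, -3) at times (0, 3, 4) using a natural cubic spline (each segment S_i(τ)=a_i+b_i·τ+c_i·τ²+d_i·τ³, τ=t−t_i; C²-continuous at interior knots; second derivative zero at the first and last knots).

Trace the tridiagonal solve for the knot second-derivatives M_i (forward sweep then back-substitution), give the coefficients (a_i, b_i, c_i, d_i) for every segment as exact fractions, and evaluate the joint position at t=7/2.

Δ: Δ0=-4/3, Δ1=1
row 1: diag=8, rhs=14; c'=1/8, d'=7/4
back: M1=7/4
M: M0=0, M1=7/4, M2=0
seg 0: a=0, c=M0/2=0, d=(M1−M0)/(6·3)=7/72, b=Δ0−h0·(2M0+M1)/6=-53/24
seg 1: a=-4, c=M1/2=7/8, d=(M2−M1)/(6·1)=-7/24, b=Δ1−h1·(2M1+M2)/6=5/12
t_q=7/2 → seg 1, τ=1/2; S=-4+5/12·τ+7/8·τ²+-7/24·τ³=-231/64

  seg 0: a=0 b=-53/24 c=0 d=7/72
  seg 1: a=-4 b=5/12 c=7/8 d=-7/24
S(7/2) = -231/64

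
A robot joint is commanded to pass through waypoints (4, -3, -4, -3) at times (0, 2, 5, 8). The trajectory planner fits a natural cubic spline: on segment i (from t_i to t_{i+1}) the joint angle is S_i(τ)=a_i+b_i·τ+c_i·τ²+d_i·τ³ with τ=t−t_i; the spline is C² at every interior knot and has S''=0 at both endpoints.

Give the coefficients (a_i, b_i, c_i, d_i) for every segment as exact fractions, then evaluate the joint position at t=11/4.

Δ: Δ0=-7/2, Δ1=-1/3, Δ2=1/3
row 1: diag=10, rhs=19; c'=3/10, d'=19/10
row 2: denom=12−3·3/10=111/10; d'=(4−3·19/10)/(111/10)=-17/111
back: M2=-17/111
back: M1=19/10−3/10·-17/111=72/37
M: M0=0, M1=72/37, M2=-17/111, M3=0
seg 0: a=4, c=M0/2=0, d=(M1−M0)/(6·2)=6/37, b=Δ0−h0·(2M0+M1)/6=-307/74
seg 1: a=-3, c=M1/2=36/37, d=(M2−M1)/(6·3)=-233/1998, b=Δ1−h1·(2M1+M2)/6=-163/74
seg 2: a=-4, c=M2/2=-17/222, d=(M3−M2)/(6·3)=17/1998, b=Δ2−h2·(2M2+M3)/6=18/37
t_q=11/4 → seg 1, τ=3/4; S=-3+-163/74·τ+36/37·τ²+-233/1998·τ³=-19673/4736

  seg 0: a=4 b=-307/74 c=0 d=6/37
  seg 1: a=-3 b=-163/74 c=36/37 d=-233/1998
  seg 2: a=-4 b=18/37 c=-17/222 d=17/1998
S(11/4) = -19673/4736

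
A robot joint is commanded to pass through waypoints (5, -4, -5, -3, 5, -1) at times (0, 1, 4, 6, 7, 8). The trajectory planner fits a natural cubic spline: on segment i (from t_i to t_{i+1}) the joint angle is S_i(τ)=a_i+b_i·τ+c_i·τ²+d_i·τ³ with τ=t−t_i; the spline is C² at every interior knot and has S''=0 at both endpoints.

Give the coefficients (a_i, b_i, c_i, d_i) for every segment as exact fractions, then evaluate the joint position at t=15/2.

  seg 0: a=5 b=-46679/4515 c=0 d=6044/4515
  seg 1: a=-4 b=-28547/4515 c=6044/1505 d=-9118/13545
  seg 2: a=-5 b=-1817/4515 c=-3074/1505 d=6194/4515
  seg 3: a=-3 b=5089/645 c=9314/1505 d=-5489/903
  seg 4: a=5 b=9172/4515 c=-18131/1505 d=18131/4515
S(15/2) = 42211/12040

Δ: Δ0=-9, Δ1=-1/3, Δ2=1, Δ3=8, Δ4=-6
row 1: diag=8, rhs=52; c'=3/8, d'=13/2
row 2: denom=10−3·3/8=71/8; d'=(8−3·13/2)/(71/8)=-92/71
row 3: denom=6−2·16/71=394/71; d'=(42−2·-92/71)/(394/71)=1583/197
row 4: denom=4−1·71/394=1505/394; d'=(-84−1·1583/197)/(1505/394)=-36262/1505
back: M4=-36262/1505
back: M3=1583/197−71/394·-36262/1505=18628/1505
back: M2=-92/71−16/71·18628/1505=-6148/1505
back: M1=13/2−3/8·-6148/1505=12088/1505
M: M0=0, M1=12088/1505, M2=-6148/1505, M3=18628/1505, M4=-36262/1505, M5=0
seg 0: a=5, c=M0/2=0, d=(M1−M0)/(6·1)=6044/4515, b=Δ0−h0·(2M0+M1)/6=-46679/4515
seg 1: a=-4, c=M1/2=6044/1505, d=(M2−M1)/(6·3)=-9118/13545, b=Δ1−h1·(2M1+M2)/6=-28547/4515
seg 2: a=-5, c=M2/2=-3074/1505, d=(M3−M2)/(6·2)=6194/4515, b=Δ2−h2·(2M2+M3)/6=-1817/4515
seg 3: a=-3, c=M3/2=9314/1505, d=(M4−M3)/(6·1)=-5489/903, b=Δ3−h3·(2M3+M4)/6=5089/645
seg 4: a=5, c=M4/2=-18131/1505, d=(M5−M4)/(6·1)=18131/4515, b=Δ4−h4·(2M4+M5)/6=9172/4515
t_q=15/2 → seg 4, τ=1/2; S=5+9172/4515·τ+-18131/1505·τ²+18131/4515·τ³=42211/12040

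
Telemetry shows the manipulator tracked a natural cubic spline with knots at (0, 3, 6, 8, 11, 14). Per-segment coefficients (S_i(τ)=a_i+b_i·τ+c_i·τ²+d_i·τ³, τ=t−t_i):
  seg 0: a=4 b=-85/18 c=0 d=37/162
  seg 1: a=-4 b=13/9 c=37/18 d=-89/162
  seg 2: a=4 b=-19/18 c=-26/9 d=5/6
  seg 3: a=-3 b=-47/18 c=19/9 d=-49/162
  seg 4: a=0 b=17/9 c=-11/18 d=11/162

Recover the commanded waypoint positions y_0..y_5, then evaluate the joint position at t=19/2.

y_0=4 y_1=-4 y_2=4 y_3=-3 y_4=0 y_5=2
S(19/2) = -51/16

y_0 = S_0(0) = a_0 = 4
y_1 = S_1(0) = a_1 = -4
y_2 = S_2(0) = a_2 = 4
y_3 = S_3(0) = a_3 = -3
y_4 = S_4(0) = a_4 = 0
y_5 = S_4(3) = 2
t_q=19/2 is in segment 3 (τ=3/2); S_3(τ)=-51/16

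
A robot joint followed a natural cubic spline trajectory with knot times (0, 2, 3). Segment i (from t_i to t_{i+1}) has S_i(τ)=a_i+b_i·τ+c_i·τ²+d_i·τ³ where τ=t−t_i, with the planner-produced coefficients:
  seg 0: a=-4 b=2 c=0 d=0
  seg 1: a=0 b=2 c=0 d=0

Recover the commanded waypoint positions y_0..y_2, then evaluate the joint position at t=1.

y_0=-4 y_1=0 y_2=2
S(1) = -2

y_0 = S_0(0) = a_0 = -4
y_1 = S_1(0) = a_1 = 0
y_2 = S_1(1) = 2
t_q=1 is in segment 0 (τ=1); S_0(τ)=-2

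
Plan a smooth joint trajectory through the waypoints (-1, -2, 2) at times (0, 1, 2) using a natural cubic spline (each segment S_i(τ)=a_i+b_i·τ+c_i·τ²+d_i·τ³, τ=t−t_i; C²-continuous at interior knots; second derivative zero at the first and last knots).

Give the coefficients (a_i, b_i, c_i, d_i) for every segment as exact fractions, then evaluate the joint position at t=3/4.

  seg 0: a=-1 b=-9/4 c=0 d=5/4
  seg 1: a=-2 b=3/2 c=15/4 d=-5/4
S(3/4) = -553/256

Δ: Δ0=-1, Δ1=4
row 1: diag=4, rhs=30; c'=1/4, d'=15/2
back: M1=15/2
M: M0=0, M1=15/2, M2=0
seg 0: a=-1, c=M0/2=0, d=(M1−M0)/(6·1)=5/4, b=Δ0−h0·(2M0+M1)/6=-9/4
seg 1: a=-2, c=M1/2=15/4, d=(M2−M1)/(6·1)=-5/4, b=Δ1−h1·(2M1+M2)/6=3/2
t_q=3/4 → seg 0, τ=3/4; S=-1+-9/4·τ+0·τ²+5/4·τ³=-553/256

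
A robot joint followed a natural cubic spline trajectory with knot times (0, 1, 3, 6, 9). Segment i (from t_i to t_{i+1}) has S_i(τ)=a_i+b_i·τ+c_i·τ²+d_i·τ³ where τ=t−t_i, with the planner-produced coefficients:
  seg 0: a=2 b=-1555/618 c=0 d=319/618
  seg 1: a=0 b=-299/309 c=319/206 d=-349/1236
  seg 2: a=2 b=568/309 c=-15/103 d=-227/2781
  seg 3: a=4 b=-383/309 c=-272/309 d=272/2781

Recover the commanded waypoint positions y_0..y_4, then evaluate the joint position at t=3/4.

y_0 = S_0(0) = a_0 = 2
y_1 = S_1(0) = a_1 = 0
y_2 = S_2(0) = a_2 = 2
y_3 = S_3(0) = a_3 = 4
y_4 = S_3(3) = -5
t_q=3/4 is in segment 0 (τ=3/4); S_0(τ)=4359/13184

y_0=2 y_1=0 y_2=2 y_3=4 y_4=-5
S(3/4) = 4359/13184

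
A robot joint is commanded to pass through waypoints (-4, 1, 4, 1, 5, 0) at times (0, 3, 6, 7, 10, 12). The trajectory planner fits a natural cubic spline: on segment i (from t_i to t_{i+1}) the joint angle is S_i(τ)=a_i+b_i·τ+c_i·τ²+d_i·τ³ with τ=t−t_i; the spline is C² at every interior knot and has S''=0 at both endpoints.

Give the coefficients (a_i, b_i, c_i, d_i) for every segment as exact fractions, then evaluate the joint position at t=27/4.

Δ: Δ0=5/3, Δ1=1, Δ2=-3, Δ3=4/3, Δ4=-5/2
row 1: diag=12, rhs=-4; c'=1/4, d'=-1/3
row 2: denom=8−3·1/4=29/4; d'=(-24−3·-1/3)/(29/4)=-92/29
row 3: denom=8−1·4/29=228/29; d'=(26−1·-92/29)/(228/29)=141/38
row 4: denom=10−3·29/76=673/76; d'=(-23−3·141/38)/(673/76)=-2594/673
back: M4=-2594/673
back: M3=141/38−29/76·-2594/673=3487/673
back: M2=-92/29−4/29·3487/673=-2616/673
back: M1=-1/3−1/4·-2616/673=1289/2019
M: M0=0, M1=1289/2019, M2=-2616/673, M3=3487/673, M4=-2594/673, M5=0
seg 0: a=-4, c=M0/2=0, d=(M1−M0)/(6·3)=1289/36342, b=Δ0−h0·(2M0+M1)/6=5441/4038
seg 1: a=1, c=M1/2=1289/4038, d=(M2−M1)/(6·3)=-9137/36342, b=Δ1−h1·(2M1+M2)/6=4654/2019
seg 2: a=4, c=M2/2=-1308/673, d=(M3−M2)/(6·1)=6103/4038, b=Δ2−h2·(2M2+M3)/6=-10369/4038
seg 3: a=1, c=M3/2=3487/1346, d=(M4−M3)/(6·3)=-2027/4038, b=Δ3−h3·(2M3+M4)/6=-3878/2019
seg 4: a=5, c=M4/2=-1297/673, d=(M5−M4)/(6·2)=1297/4038, b=Δ4−h4·(2M4+M5)/6=281/4038
t_q=27/4 → seg 2, τ=3/4; S=4+-10369/4038·τ+-1308/673·τ²+6103/4038·τ³=139423/86144

  seg 0: a=-4 b=5441/4038 c=0 d=1289/36342
  seg 1: a=1 b=4654/2019 c=1289/4038 d=-9137/36342
  seg 2: a=4 b=-10369/4038 c=-1308/673 d=6103/4038
  seg 3: a=1 b=-3878/2019 c=3487/1346 d=-2027/4038
  seg 4: a=5 b=281/4038 c=-1297/673 d=1297/4038
S(27/4) = 139423/86144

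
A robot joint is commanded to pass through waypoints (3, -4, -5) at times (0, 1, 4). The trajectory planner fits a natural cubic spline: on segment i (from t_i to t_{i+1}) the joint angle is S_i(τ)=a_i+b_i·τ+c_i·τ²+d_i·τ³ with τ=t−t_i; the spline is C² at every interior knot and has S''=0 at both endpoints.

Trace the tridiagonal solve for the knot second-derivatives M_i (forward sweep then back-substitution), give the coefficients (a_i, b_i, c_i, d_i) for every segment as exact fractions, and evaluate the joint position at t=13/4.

  seg 0: a=3 b=-47/6 c=0 d=5/6
  seg 1: a=-4 b=-16/3 c=5/2 d=-5/18
S(13/4) = -833/128

Δ: Δ0=-7, Δ1=-1/3
row 1: diag=8, rhs=40; c'=3/8, d'=5
back: M1=5
M: M0=0, M1=5, M2=0
seg 0: a=3, c=M0/2=0, d=(M1−M0)/(6·1)=5/6, b=Δ0−h0·(2M0+M1)/6=-47/6
seg 1: a=-4, c=M1/2=5/2, d=(M2−M1)/(6·3)=-5/18, b=Δ1−h1·(2M1+M2)/6=-16/3
t_q=13/4 → seg 1, τ=9/4; S=-4+-16/3·τ+5/2·τ²+-5/18·τ³=-833/128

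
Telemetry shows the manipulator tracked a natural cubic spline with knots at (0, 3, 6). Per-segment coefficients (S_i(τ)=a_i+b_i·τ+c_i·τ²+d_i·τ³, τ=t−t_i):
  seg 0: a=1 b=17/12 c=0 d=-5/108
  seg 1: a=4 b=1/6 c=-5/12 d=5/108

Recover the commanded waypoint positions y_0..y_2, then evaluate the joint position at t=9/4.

y_0=1 y_1=4 y_2=2
S(9/4) = 937/256

y_0 = S_0(0) = a_0 = 1
y_1 = S_1(0) = a_1 = 4
y_2 = S_1(3) = 2
t_q=9/4 is in segment 0 (τ=9/4); S_0(τ)=937/256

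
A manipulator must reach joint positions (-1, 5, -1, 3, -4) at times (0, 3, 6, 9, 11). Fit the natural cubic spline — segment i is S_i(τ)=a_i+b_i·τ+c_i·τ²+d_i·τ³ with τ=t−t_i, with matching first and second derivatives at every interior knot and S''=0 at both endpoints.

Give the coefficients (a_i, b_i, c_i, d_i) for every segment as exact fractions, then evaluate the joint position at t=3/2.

  seg 0: a=-1 b=2831/828 c=0 d=-1175/7452
  seg 1: a=5 b=-347/414 c=-1175/828 d=2563/7452
  seg 2: a=-1 b=-55/828 c=347/207 d=-3005/7452
  seg 3: a=3 b=-371/414 c=-539/276 d=539/1656
S(3/2) = 2647/736

Δ: Δ0=2, Δ1=-2, Δ2=4/3, Δ3=-7/2
row 1: diag=12, rhs=-24; c'=1/4, d'=-2
row 2: denom=12−3·1/4=45/4; d'=(20−3·-2)/(45/4)=104/45
row 3: denom=10−3·4/15=46/5; d'=(-29−3·104/45)/(46/5)=-539/138
back: M3=-539/138
back: M2=104/45−4/15·-539/138=694/207
back: M1=-2−1/4·694/207=-1175/414
M: M0=0, M1=-1175/414, M2=694/207, M3=-539/138, M4=0
seg 0: a=-1, c=M0/2=0, d=(M1−M0)/(6·3)=-1175/7452, b=Δ0−h0·(2M0+M1)/6=2831/828
seg 1: a=5, c=M1/2=-1175/828, d=(M2−M1)/(6·3)=2563/7452, b=Δ1−h1·(2M1+M2)/6=-347/414
seg 2: a=-1, c=M2/2=347/207, d=(M3−M2)/(6·3)=-3005/7452, b=Δ2−h2·(2M2+M3)/6=-55/828
seg 3: a=3, c=M3/2=-539/276, d=(M4−M3)/(6·2)=539/1656, b=Δ3−h3·(2M3+M4)/6=-371/414
t_q=3/2 → seg 0, τ=3/2; S=-1+2831/828·τ+0·τ²+-1175/7452·τ³=2647/736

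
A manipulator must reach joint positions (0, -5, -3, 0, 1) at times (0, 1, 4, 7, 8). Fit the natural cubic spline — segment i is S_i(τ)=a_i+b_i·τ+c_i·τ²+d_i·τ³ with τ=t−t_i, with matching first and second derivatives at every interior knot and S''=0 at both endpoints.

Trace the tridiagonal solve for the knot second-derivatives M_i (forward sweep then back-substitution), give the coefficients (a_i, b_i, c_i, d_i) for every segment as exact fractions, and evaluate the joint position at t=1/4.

Δ: Δ0=-5, Δ1=2/3, Δ2=1, Δ3=1
row 1: diag=8, rhs=34; c'=3/8, d'=17/4
row 2: denom=12−3·3/8=87/8; d'=(2−3·17/4)/(87/8)=-86/87
row 3: denom=8−3·8/29=208/29; d'=(0−3·-86/87)/(208/29)=43/104
back: M3=43/104
back: M2=-86/87−8/29·43/104=-43/39
back: M1=17/4−3/8·-43/39=485/104
M: M0=0, M1=485/104, M2=-43/39, M3=43/104, M4=0
seg 0: a=0, c=M0/2=0, d=(M1−M0)/(6·1)=485/624, b=Δ0−h0·(2M0+M1)/6=-3605/624
seg 1: a=-5, c=M1/2=485/208, d=(M2−M1)/(6·3)=-1799/5616, b=Δ1−h1·(2M1+M2)/6=-1075/312
seg 2: a=-3, c=M2/2=-43/78, d=(M3−M2)/(6·3)=473/5616, b=Δ2−h2·(2M2+M3)/6=91/48
seg 3: a=0, c=M3/2=43/208, d=(M4−M3)/(6·1)=-43/624, b=Δ3−h3·(2M3+M4)/6=269/312
t_q=1/4 → seg 0, τ=1/4; S=0+-3605/624·τ+0·τ²+485/624·τ³=-19065/13312

  seg 0: a=0 b=-3605/624 c=0 d=485/624
  seg 1: a=-5 b=-1075/312 c=485/208 d=-1799/5616
  seg 2: a=-3 b=91/48 c=-43/78 d=473/5616
  seg 3: a=0 b=269/312 c=43/208 d=-43/624
S(1/4) = -19065/13312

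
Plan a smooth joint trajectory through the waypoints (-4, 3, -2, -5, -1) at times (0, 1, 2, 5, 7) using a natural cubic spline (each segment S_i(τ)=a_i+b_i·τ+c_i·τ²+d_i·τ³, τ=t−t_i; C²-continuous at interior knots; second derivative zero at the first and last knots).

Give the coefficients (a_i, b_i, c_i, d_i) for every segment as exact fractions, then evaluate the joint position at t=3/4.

  seg 0: a=-4 b=2801/274 c=0 d=-883/274
  seg 1: a=3 b=76/137 c=-2649/274 d=1127/274
  seg 2: a=-2 b=-1765/274 c=366/137 d=-235/822
  seg 3: a=-5 b=256/137 c=27/274 d=-9/548
S(3/4) = 40463/17536

Δ: Δ0=7, Δ1=-5, Δ2=-1, Δ3=2
row 1: diag=4, rhs=-72; c'=1/4, d'=-18
row 2: denom=8−1·1/4=31/4; d'=(24−1·-18)/(31/4)=168/31
row 3: denom=10−3·12/31=274/31; d'=(18−3·168/31)/(274/31)=27/137
back: M3=27/137
back: M2=168/31−12/31·27/137=732/137
back: M1=-18−1/4·732/137=-2649/137
M: M0=0, M1=-2649/137, M2=732/137, M3=27/137, M4=0
seg 0: a=-4, c=M0/2=0, d=(M1−M0)/(6·1)=-883/274, b=Δ0−h0·(2M0+M1)/6=2801/274
seg 1: a=3, c=M1/2=-2649/274, d=(M2−M1)/(6·1)=1127/274, b=Δ1−h1·(2M1+M2)/6=76/137
seg 2: a=-2, c=M2/2=366/137, d=(M3−M2)/(6·3)=-235/822, b=Δ2−h2·(2M2+M3)/6=-1765/274
seg 3: a=-5, c=M3/2=27/274, d=(M4−M3)/(6·2)=-9/548, b=Δ3−h3·(2M3+M4)/6=256/137
t_q=3/4 → seg 0, τ=3/4; S=-4+2801/274·τ+0·τ²+-883/274·τ³=40463/17536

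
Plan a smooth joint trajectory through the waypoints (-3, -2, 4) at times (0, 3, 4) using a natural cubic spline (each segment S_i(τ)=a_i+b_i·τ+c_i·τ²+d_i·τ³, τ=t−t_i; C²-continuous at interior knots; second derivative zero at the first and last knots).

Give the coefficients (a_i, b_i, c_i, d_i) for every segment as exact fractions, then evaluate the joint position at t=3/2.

Δ: Δ0=1/3, Δ1=6
row 1: diag=8, rhs=34; c'=1/8, d'=17/4
back: M1=17/4
M: M0=0, M1=17/4, M2=0
seg 0: a=-3, c=M0/2=0, d=(M1−M0)/(6·3)=17/72, b=Δ0−h0·(2M0+M1)/6=-43/24
seg 1: a=-2, c=M1/2=17/8, d=(M2−M1)/(6·1)=-17/24, b=Δ1−h1·(2M1+M2)/6=55/12
t_q=3/2 → seg 0, τ=3/2; S=-3+-43/24·τ+0·τ²+17/72·τ³=-313/64

  seg 0: a=-3 b=-43/24 c=0 d=17/72
  seg 1: a=-2 b=55/12 c=17/8 d=-17/24
S(3/2) = -313/64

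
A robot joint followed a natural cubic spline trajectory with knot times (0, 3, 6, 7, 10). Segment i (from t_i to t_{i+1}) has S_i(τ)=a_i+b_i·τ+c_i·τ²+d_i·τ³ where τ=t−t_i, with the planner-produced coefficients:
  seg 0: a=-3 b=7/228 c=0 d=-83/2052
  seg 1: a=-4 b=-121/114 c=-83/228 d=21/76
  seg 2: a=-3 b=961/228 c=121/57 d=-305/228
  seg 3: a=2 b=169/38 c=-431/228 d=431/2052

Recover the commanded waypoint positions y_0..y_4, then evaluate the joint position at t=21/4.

y_0=-3 y_1=-4 y_2=-3 y_3=2 y_4=4
S(21/4) = -24727/4864

y_0 = S_0(0) = a_0 = -3
y_1 = S_1(0) = a_1 = -4
y_2 = S_2(0) = a_2 = -3
y_3 = S_3(0) = a_3 = 2
y_4 = S_3(3) = 4
t_q=21/4 is in segment 1 (τ=9/4); S_1(τ)=-24727/4864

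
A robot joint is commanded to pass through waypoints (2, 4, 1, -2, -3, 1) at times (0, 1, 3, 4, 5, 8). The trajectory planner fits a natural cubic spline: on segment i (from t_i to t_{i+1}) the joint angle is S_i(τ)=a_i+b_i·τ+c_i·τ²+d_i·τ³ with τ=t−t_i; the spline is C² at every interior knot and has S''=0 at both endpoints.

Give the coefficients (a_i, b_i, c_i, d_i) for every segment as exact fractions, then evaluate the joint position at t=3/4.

  seg 0: a=2 b=1793/708 c=0 d=-377/708
  seg 1: a=4 b=331/354 c=-377/236 d=269/1416
  seg 2: a=1 b=-562/177 c=-27/59 d=112/177
  seg 3: a=-2 b=-388/177 c=85/59 d=-44/177
  seg 4: a=-3 b=-10/177 c=41/59 d=-41/531
S(3/4) = 55503/15104

Δ: Δ0=2, Δ1=-3/2, Δ2=-3, Δ3=-1, Δ4=4/3
row 1: diag=6, rhs=-21; c'=1/3, d'=-7/2
row 2: denom=6−2·1/3=16/3; d'=(-9−2·-7/2)/(16/3)=-3/8
row 3: denom=4−1·3/16=61/16; d'=(12−1·-3/8)/(61/16)=198/61
row 4: denom=8−1·16/61=472/61; d'=(14−1·198/61)/(472/61)=82/59
back: M4=82/59
back: M3=198/61−16/61·82/59=170/59
back: M2=-3/8−3/16·170/59=-54/59
back: M1=-7/2−1/3·-54/59=-377/118
M: M0=0, M1=-377/118, M2=-54/59, M3=170/59, M4=82/59, M5=0
seg 0: a=2, c=M0/2=0, d=(M1−M0)/(6·1)=-377/708, b=Δ0−h0·(2M0+M1)/6=1793/708
seg 1: a=4, c=M1/2=-377/236, d=(M2−M1)/(6·2)=269/1416, b=Δ1−h1·(2M1+M2)/6=331/354
seg 2: a=1, c=M2/2=-27/59, d=(M3−M2)/(6·1)=112/177, b=Δ2−h2·(2M2+M3)/6=-562/177
seg 3: a=-2, c=M3/2=85/59, d=(M4−M3)/(6·1)=-44/177, b=Δ3−h3·(2M3+M4)/6=-388/177
seg 4: a=-3, c=M4/2=41/59, d=(M5−M4)/(6·3)=-41/531, b=Δ4−h4·(2M4+M5)/6=-10/177
t_q=3/4 → seg 0, τ=3/4; S=2+1793/708·τ+0·τ²+-377/708·τ³=55503/15104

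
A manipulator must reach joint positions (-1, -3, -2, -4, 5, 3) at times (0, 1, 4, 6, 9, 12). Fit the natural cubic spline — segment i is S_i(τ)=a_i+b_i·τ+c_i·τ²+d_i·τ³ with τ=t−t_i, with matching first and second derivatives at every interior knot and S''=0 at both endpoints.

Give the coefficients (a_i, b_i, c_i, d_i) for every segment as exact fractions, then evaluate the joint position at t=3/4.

  seg 0: a=-1 b=-290/119 c=0 d=52/119
  seg 1: a=-3 b=-134/119 c=156/119 d=-883/3213
  seg 2: a=-2 b=-81/119 c=-415/357 d=179/357
  seg 3: a=-4 b=35/51 c=659/357 d=-1151/3213
  seg 4: a=5 b=746/357 c=-164/119 d=164/1071
S(3/4) = -719/272

Δ: Δ0=-2, Δ1=1/3, Δ2=-1, Δ3=3, Δ4=-2/3
row 1: diag=8, rhs=14; c'=3/8, d'=7/4
row 2: denom=10−3·3/8=71/8; d'=(-8−3·7/4)/(71/8)=-106/71
row 3: denom=10−2·16/71=678/71; d'=(24−2·-106/71)/(678/71)=958/339
row 4: denom=12−3·71/226=2499/226; d'=(-22−3·958/339)/(2499/226)=-328/119
back: M4=-328/119
back: M3=958/339−71/226·-328/119=1318/357
back: M2=-106/71−16/71·1318/357=-830/357
back: M1=7/4−3/8·-830/357=312/119
M: M0=0, M1=312/119, M2=-830/357, M3=1318/357, M4=-328/119, M5=0
seg 0: a=-1, c=M0/2=0, d=(M1−M0)/(6·1)=52/119, b=Δ0−h0·(2M0+M1)/6=-290/119
seg 1: a=-3, c=M1/2=156/119, d=(M2−M1)/(6·3)=-883/3213, b=Δ1−h1·(2M1+M2)/6=-134/119
seg 2: a=-2, c=M2/2=-415/357, d=(M3−M2)/(6·2)=179/357, b=Δ2−h2·(2M2+M3)/6=-81/119
seg 3: a=-4, c=M3/2=659/357, d=(M4−M3)/(6·3)=-1151/3213, b=Δ3−h3·(2M3+M4)/6=35/51
seg 4: a=5, c=M4/2=-164/119, d=(M5−M4)/(6·3)=164/1071, b=Δ4−h4·(2M4+M5)/6=746/357
t_q=3/4 → seg 0, τ=3/4; S=-1+-290/119·τ+0·τ²+52/119·τ³=-719/272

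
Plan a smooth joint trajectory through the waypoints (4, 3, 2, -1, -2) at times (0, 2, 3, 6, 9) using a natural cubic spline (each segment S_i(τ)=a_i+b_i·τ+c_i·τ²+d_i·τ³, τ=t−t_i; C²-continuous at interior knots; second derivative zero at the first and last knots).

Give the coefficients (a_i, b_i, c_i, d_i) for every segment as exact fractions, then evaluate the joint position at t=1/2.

Δ: Δ0=-1/2, Δ1=-1, Δ2=-1, Δ3=-1/3
row 1: diag=6, rhs=-3; c'=1/6, d'=-1/2
row 2: denom=8−1·1/6=47/6; d'=(0−1·-1/2)/(47/6)=3/47
row 3: denom=12−3·18/47=510/47; d'=(4−3·3/47)/(510/47)=179/510
back: M3=179/510
back: M2=3/47−18/47·179/510=-6/85
back: M1=-1/2−1/6·-6/85=-83/170
M: M0=0, M1=-83/170, M2=-6/85, M3=179/510, M4=0
seg 0: a=4, c=M0/2=0, d=(M1−M0)/(6·2)=-83/2040, b=Δ0−h0·(2M0+M1)/6=-86/255
seg 1: a=3, c=M1/2=-83/340, d=(M2−M1)/(6·1)=71/1020, b=Δ1−h1·(2M1+M2)/6=-421/510
seg 2: a=2, c=M2/2=-3/85, d=(M3−M2)/(6·3)=43/1836, b=Δ2−h2·(2M2+M3)/6=-1127/1020
seg 3: a=-1, c=M3/2=179/1020, d=(M4−M3)/(6·3)=-179/9180, b=Δ3−h3·(2M3+M4)/6=-349/510
t_q=1/2 → seg 0, τ=1/2; S=4+-86/255·τ+0·τ²+-83/2040·τ³=4163/1088

  seg 0: a=4 b=-86/255 c=0 d=-83/2040
  seg 1: a=3 b=-421/510 c=-83/340 d=71/1020
  seg 2: a=2 b=-1127/1020 c=-3/85 d=43/1836
  seg 3: a=-1 b=-349/510 c=179/1020 d=-179/9180
S(1/2) = 4163/1088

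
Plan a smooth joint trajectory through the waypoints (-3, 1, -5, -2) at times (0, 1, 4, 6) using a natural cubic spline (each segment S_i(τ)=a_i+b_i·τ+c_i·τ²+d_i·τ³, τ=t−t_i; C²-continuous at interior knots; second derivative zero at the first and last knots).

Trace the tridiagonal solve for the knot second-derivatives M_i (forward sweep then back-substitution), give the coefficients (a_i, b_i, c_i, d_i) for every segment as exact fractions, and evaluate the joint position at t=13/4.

Δ: Δ0=4, Δ1=-2, Δ2=3/2
row 1: diag=8, rhs=-36; c'=3/8, d'=-9/2
row 2: denom=10−3·3/8=71/8; d'=(21−3·-9/2)/(71/8)=276/71
back: M2=276/71
back: M1=-9/2−3/8·276/71=-423/71
M: M0=0, M1=-423/71, M2=276/71, M3=0
seg 0: a=-3, c=M0/2=0, d=(M1−M0)/(6·1)=-141/142, b=Δ0−h0·(2M0+M1)/6=709/142
seg 1: a=1, c=M1/2=-423/142, d=(M2−M1)/(6·3)=233/426, b=Δ1−h1·(2M1+M2)/6=143/71
seg 2: a=-5, c=M2/2=138/71, d=(M3−M2)/(6·2)=-23/71, b=Δ2−h2·(2M2+M3)/6=-155/142
t_q=13/4 → seg 1, τ=9/4; S=1+143/71·τ+-423/142·τ²+233/426·τ³=-30161/9088

  seg 0: a=-3 b=709/142 c=0 d=-141/142
  seg 1: a=1 b=143/71 c=-423/142 d=233/426
  seg 2: a=-5 b=-155/142 c=138/71 d=-23/71
S(13/4) = -30161/9088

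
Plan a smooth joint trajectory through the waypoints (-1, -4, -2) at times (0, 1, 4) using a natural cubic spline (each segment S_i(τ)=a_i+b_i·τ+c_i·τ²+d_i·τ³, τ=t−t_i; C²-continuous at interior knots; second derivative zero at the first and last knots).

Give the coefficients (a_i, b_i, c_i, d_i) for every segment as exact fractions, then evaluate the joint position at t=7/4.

Δ: Δ0=-3, Δ1=2/3
row 1: diag=8, rhs=22; c'=3/8, d'=11/4
back: M1=11/4
M: M0=0, M1=11/4, M2=0
seg 0: a=-1, c=M0/2=0, d=(M1−M0)/(6·1)=11/24, b=Δ0−h0·(2M0+M1)/6=-83/24
seg 1: a=-4, c=M1/2=11/8, d=(M2−M1)/(6·3)=-11/72, b=Δ1−h1·(2M1+M2)/6=-25/12
t_q=7/4 → seg 1, τ=3/4; S=-4+-25/12·τ+11/8·τ²+-11/72·τ³=-2485/512

  seg 0: a=-1 b=-83/24 c=0 d=11/24
  seg 1: a=-4 b=-25/12 c=11/8 d=-11/72
S(7/4) = -2485/512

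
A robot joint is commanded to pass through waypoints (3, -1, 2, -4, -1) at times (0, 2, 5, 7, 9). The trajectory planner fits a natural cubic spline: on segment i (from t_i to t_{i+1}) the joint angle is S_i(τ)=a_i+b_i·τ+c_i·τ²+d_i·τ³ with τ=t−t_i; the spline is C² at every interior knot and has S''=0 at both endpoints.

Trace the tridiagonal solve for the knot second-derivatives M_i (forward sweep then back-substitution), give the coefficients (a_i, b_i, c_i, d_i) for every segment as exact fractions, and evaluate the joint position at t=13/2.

  seg 0: a=3 b=-1039/344 c=0 d=351/1376
  seg 1: a=-1 b=7/172 c=1053/688 d=-833/2064
  seg 2: a=2 b=-1151/688 c=-723/344 d=1979/2752
  seg 3: a=-4 b=-499/344 c=3045/1376 d=-1015/2752
S(13/2) = -61895/22016

Δ: Δ0=-2, Δ1=1, Δ2=-3, Δ3=3/2
row 1: diag=10, rhs=18; c'=3/10, d'=9/5
row 2: denom=10−3·3/10=91/10; d'=(-24−3·9/5)/(91/10)=-42/13
row 3: denom=8−2·20/91=688/91; d'=(27−2·-42/13)/(688/91)=3045/688
back: M3=3045/688
back: M2=-42/13−20/91·3045/688=-723/172
back: M1=9/5−3/10·-723/172=1053/344
M: M0=0, M1=1053/344, M2=-723/172, M3=3045/688, M4=0
seg 0: a=3, c=M0/2=0, d=(M1−M0)/(6·2)=351/1376, b=Δ0−h0·(2M0+M1)/6=-1039/344
seg 1: a=-1, c=M1/2=1053/688, d=(M2−M1)/(6·3)=-833/2064, b=Δ1−h1·(2M1+M2)/6=7/172
seg 2: a=2, c=M2/2=-723/344, d=(M3−M2)/(6·2)=1979/2752, b=Δ2−h2·(2M2+M3)/6=-1151/688
seg 3: a=-4, c=M3/2=3045/1376, d=(M4−M3)/(6·2)=-1015/2752, b=Δ3−h3·(2M3+M4)/6=-499/344
t_q=13/2 → seg 2, τ=3/2; S=2+-1151/688·τ+-723/344·τ²+1979/2752·τ³=-61895/22016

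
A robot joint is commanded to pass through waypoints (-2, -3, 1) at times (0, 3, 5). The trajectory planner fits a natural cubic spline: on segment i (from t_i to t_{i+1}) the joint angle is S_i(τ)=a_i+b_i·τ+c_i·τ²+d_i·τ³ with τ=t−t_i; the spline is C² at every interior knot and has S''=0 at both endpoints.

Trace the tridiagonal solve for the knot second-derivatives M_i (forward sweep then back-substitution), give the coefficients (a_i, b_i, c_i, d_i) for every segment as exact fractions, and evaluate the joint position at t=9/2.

  seg 0: a=-2 b=-31/30 c=0 d=7/90
  seg 1: a=-3 b=16/15 c=7/10 d=-7/60
S(9/2) = -7/32

Δ: Δ0=-1/3, Δ1=2
row 1: diag=10, rhs=14; c'=1/5, d'=7/5
back: M1=7/5
M: M0=0, M1=7/5, M2=0
seg 0: a=-2, c=M0/2=0, d=(M1−M0)/(6·3)=7/90, b=Δ0−h0·(2M0+M1)/6=-31/30
seg 1: a=-3, c=M1/2=7/10, d=(M2−M1)/(6·2)=-7/60, b=Δ1−h1·(2M1+M2)/6=16/15
t_q=9/2 → seg 1, τ=3/2; S=-3+16/15·τ+7/10·τ²+-7/60·τ³=-7/32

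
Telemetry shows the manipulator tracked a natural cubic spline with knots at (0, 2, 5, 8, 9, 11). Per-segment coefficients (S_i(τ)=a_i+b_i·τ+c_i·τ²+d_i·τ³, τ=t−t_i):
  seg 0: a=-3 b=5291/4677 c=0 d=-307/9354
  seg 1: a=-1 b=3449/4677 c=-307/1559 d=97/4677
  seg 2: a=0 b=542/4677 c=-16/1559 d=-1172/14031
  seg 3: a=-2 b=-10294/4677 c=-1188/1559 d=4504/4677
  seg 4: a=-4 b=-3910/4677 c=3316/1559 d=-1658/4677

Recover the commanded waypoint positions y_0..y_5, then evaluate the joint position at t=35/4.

y_0 = S_0(0) = a_0 = -3
y_1 = S_1(0) = a_1 = -1
y_2 = S_2(0) = a_2 = 0
y_3 = S_3(0) = a_3 = -2
y_4 = S_4(0) = a_4 = -4
y_5 = S_4(2) = 0
t_q=35/4 is in segment 3 (τ=3/4); S_3(τ)=-45811/12472

y_0=-3 y_1=-1 y_2=0 y_3=-2 y_4=-4 y_5=0
S(35/4) = -45811/12472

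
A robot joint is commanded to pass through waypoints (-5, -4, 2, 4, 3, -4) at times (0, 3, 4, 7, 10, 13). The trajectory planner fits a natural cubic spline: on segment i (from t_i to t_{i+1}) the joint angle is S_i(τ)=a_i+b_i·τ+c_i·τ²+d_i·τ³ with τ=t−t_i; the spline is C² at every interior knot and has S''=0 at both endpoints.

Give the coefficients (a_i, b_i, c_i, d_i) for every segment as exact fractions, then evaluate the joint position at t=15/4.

Δ: Δ0=1/3, Δ1=6, Δ2=2/3, Δ3=-1/3, Δ4=-7/3
row 1: diag=8, rhs=34; c'=1/8, d'=17/4
row 2: denom=8−1·1/8=63/8; d'=(-32−1·17/4)/(63/8)=-290/63
row 3: denom=12−3·8/21=76/7; d'=(-6−3·-290/63)/(76/7)=41/57
row 4: denom=12−3·21/76=849/76; d'=(-12−3·41/57)/(849/76)=-1076/849
back: M4=-1076/849
back: M3=41/57−21/76·-1076/849=908/849
back: M2=-290/63−8/21·908/849=-1418/283
back: M1=17/4−1/8·-1418/283=1380/283
M: M0=0, M1=1380/283, M2=-1418/283, M3=908/849, M4=-1076/849, M5=0
seg 0: a=-5, c=M0/2=0, d=(M1−M0)/(6·3)=230/849, b=Δ0−h0·(2M0+M1)/6=-1787/849
seg 1: a=-4, c=M1/2=690/283, d=(M2−M1)/(6·1)=-1399/849, b=Δ1−h1·(2M1+M2)/6=4423/849
seg 2: a=2, c=M2/2=-709/283, d=(M3−M2)/(6·3)=2581/7641, b=Δ2−h2·(2M2+M3)/6=4366/849
seg 3: a=4, c=M3/2=454/849, d=(M4−M3)/(6·3)=-992/7641, b=Δ3−h3·(2M3+M4)/6=-653/849
seg 4: a=3, c=M4/2=-538/849, d=(M5−M4)/(6·3)=538/7641, b=Δ4−h4·(2M4+M5)/6=-905/849
t_q=15/4 → seg 1, τ=3/4; S=-4+4423/849·τ+690/283·τ²+-1399/849·τ³=10569/18112

  seg 0: a=-5 b=-1787/849 c=0 d=230/849
  seg 1: a=-4 b=4423/849 c=690/283 d=-1399/849
  seg 2: a=2 b=4366/849 c=-709/283 d=2581/7641
  seg 3: a=4 b=-653/849 c=454/849 d=-992/7641
  seg 4: a=3 b=-905/849 c=-538/849 d=538/7641
S(15/4) = 10569/18112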